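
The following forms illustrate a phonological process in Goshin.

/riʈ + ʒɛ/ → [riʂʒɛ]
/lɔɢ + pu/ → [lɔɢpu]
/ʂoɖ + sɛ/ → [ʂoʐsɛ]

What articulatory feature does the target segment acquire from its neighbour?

manner

The segment that alternates is /ʈ/, which surfaces as [ʂ] when adjacent to /ʒ/.
/ʈ/ is a stop while /ʒ/ is a fricative; the output [ʂ] is a fricative, matching the trigger — so the feature that spreads is manner.
Checking the remaining alternation: /ɖ/ → [ʐ] before /s/ (stop → fricative, matching a fricative) — only manner changes, and always toward the following segment.
No alternation appears in [lɔɢpu]: there the adjacent consonants already agree in manner (/ɢ/ and /p/ are both stops), so this form is consistent with the same rule.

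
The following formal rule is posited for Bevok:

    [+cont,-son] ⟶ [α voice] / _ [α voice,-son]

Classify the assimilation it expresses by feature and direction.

The shared variable α links the value of [voice] on the target to the same value on the neighbouring segment, so voicing is the feature that assimilates.
Since the environment is written after the underscore, the trigger follows the target; the direction is regressive.

regressive voicing assimilation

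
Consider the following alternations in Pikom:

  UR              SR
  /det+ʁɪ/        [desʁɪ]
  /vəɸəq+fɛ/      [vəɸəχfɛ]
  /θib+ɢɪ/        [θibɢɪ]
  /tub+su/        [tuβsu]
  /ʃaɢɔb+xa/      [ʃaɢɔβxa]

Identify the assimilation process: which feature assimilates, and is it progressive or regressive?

regressive manner assimilation

Comparing underlying and surface forms, /t/ → [s] is the alternation; the neighbouring /ʁ/ is constant.
The change stop → fricative matches the manner of the following /ʁ/, identifying this as manner assimilation.
Place and voice are unchanged, so the assimilation is partial, not total.
The same holds elsewhere in the data: /q/ → [χ] before /f/ (stop → fricative, matching a fricative); /b/ → [β] before /s/ (stop → fricative, matching a fricative); /b/ → [β] before /x/ (stop → fricative, matching a fricative) — only manner changes, and always toward the following segment.
No alternation appears in [θibɢɪ]: there the adjacent consonants already agree in manner (/b/ and /ɢ/ are both stops), so this form is consistent with the same rule.
The trigger is the following segment, so the direction is regressive (anticipatory).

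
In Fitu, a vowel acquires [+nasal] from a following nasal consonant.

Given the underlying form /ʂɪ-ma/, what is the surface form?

[ʂɪ̃ma]

/ɪ/ sits next to the nasal /m/ and is therefore nasalised to [ɪ̃].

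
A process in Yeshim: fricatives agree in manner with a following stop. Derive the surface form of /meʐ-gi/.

[meɖgi]

/ʐ/ is a voiced retroflex fricative. The following trigger /g/ is a stop, so /ʐ/ must become a stop as well.
Changing only its manner to stop gives [ɖ] — the voiced retroflex stop.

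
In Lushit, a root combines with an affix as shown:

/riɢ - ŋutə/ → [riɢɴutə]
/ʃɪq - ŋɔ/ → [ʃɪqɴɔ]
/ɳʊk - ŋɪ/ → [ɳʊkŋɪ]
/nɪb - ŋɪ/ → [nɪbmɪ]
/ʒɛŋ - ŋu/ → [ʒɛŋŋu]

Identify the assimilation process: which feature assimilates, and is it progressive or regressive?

The segment that alternates is /ŋ/, which surfaces as [ɴ] when adjacent to /ɢ/.
/ŋ/ is velar while /ɢ/ is uvular; the output [ɴ] is uvular, matching the trigger — so the feature that spreads is place.
Manner and voice are unchanged, so the assimilation is partial, not total.
The same holds elsewhere in the data: /ŋ/ → [ɴ] after /q/ (velar → uvular, matching uvular); /ŋ/ → [m] after /b/ (velar → bilabial, matching bilabial) — only place changes, and always toward the preceding segment.
No alternation appears in [ɳʊkŋɪ], [ʒɛŋŋu]: there the adjacent consonants already agree in place (/ŋ/ and /k/ are both velar; /ŋ/ and /ŋ/ are both velar), so these forms are consistent with the same rule.
Since the segment that changes follows the conditioning segment, the assimilation is progressive.

progressive place assimilation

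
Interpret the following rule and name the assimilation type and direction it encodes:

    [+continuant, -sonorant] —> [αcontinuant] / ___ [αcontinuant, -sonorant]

The rule copies [continuant] (continuancy) from the environment onto the target fricatives; since [±continuant] encodes the stop/fricative manner contrast, the assimilating dimension is manner.
Since the environment is written after the underscore, the trigger follows the target; the direction is regressive.

regressive manner assimilation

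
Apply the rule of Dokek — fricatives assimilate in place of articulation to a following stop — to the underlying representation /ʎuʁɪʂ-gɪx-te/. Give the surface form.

[ʎuʁɪxgɪste]

/ʂ/ is a voiceless retroflex fricative. The following trigger /g/ is velar, so /ʂ/ must become velar as well.
Changing only its place to velar gives [x] — the voiceless velar fricative.
At the second juncture, /x/ likewise becomes [s] adjacent to /t/.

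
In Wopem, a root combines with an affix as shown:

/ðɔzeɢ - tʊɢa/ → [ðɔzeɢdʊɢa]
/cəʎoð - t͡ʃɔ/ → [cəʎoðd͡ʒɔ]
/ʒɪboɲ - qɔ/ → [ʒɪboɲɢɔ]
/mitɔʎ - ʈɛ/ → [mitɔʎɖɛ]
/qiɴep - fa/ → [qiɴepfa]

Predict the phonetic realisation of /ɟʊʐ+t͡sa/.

The data show progressive voicing assimilation: /t/ → [d] after /ɢ/; /t͡ʃ/ → [d͡ʒ] after /ð/; /q/ → [ɢ] after /ɲ/; /ʈ/ → [ɖ] after /ʎ/. In each pair only voicing changes, matching the preceding consonant, while place and manner stay constant.
Nothing changes in [qiɴepfa]: there the adjacent consonants already agree in voicing (/f/ and /p/ are both voiceless), so this form is consistent with the same rule.
/t͡s/ is a voiceless alveolar affricate. The preceding trigger /ʐ/ is voiced, so /t͡s/ must become voiced as well.
A voiced alveolar affricate is [d͡z], so the surface segment is [d͡z].

[ɟʊʐd͡za]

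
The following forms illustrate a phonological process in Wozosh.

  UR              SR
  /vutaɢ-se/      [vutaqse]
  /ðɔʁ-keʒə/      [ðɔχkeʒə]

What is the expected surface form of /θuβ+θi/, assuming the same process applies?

[θuɸθi]

The data show regressive voicing assimilation: /ɢ/ → [q] before /s/; /ʁ/ → [χ] before /k/. In each pair only voicing changes, matching the following consonant, while place and manner stay constant.
The rule targets /β/ (voiced bilabial fricative), which sits before the trigger /θ/ (voiceless).
Changing only its voicing to voiceless gives [ɸ] — the voiceless bilabial fricative.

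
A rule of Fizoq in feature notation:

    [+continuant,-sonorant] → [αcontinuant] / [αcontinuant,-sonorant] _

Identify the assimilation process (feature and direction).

The shared variable α links the value of [continuant] on the target to that of the neighbouring obstruent. [continuant] distinguishes stops from fricatives — a manner-of-articulation feature — so this is manner assimilation.
The conditioning segment sits to the left of the focus bar, meaning the trigger precedes the segment that changes — progressive assimilation.

progressive manner assimilation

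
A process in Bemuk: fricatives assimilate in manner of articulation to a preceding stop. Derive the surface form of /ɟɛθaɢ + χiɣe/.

The rule targets /χ/ (voiceless uvular fricative), which sits after the trigger /ɢ/ (stop).
Changing only its manner to stop gives [q] — the voiceless uvular stop.

[ɟɛθaɢqiɣe]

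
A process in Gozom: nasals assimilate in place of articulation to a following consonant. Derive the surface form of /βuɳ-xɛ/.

/ɳ/ is a voiced retroflex nasal. The following trigger /x/ is velar, so /ɳ/ must become velar as well.
The voiced velar nasal is [ŋ], so /ɳ/ → [ŋ].

[βuŋxɛ]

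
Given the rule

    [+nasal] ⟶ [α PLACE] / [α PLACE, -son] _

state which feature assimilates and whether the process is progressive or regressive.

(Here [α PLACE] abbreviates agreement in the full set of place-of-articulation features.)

progressive place assimilation

The rule copies the place features (abbreviated [PLACE]) from the environment onto the target, so the assimilating feature is place.
Since the environment is written before the underscore, the trigger precedes the target; the direction is progressive.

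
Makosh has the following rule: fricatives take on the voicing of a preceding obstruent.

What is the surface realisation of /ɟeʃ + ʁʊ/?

The rule targets /ʁ/ (voiced uvular fricative), which sits after the trigger /ʃ/ (voiceless).
The voiceless uvular fricative is [χ], so /ʁ/ → [χ].

[ɟeʃχʊ]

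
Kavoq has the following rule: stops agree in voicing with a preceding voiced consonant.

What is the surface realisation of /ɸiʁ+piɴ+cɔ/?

[ɸiʁbiɴɟɔ]

The rule targets /p/ (voiceless bilabial stop), which sits after the trigger /ʁ/ (voiced).
Changing only its voicing to voiced gives [b] — the voiced bilabial stop.
The same rule applies at the second boundary: /c/ → [ɟ] next to /ɴ/.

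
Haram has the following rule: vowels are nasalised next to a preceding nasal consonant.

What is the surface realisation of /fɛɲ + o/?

/o/ sits next to the nasal /ɲ/ and is therefore nasalised to [õ].

[fɛɲõ]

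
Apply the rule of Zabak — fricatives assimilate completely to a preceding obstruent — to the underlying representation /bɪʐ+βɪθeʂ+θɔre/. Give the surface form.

[bɪʐʐɪθeʂʂɔre]

/β/ is the segment targeted by the rule; it sits immediately after /ʐ/, so it assimilates completely and surfaces as [ʐ].
The same rule applies at the second boundary: /θ/ → [ʂ] next to /ʂ/.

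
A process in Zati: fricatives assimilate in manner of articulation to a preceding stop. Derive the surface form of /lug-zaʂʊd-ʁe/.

[lugdaʂʊdɢe]

The rule targets /z/ (voiced alveolar fricative), which sits after the trigger /g/ (stop).
The voiced alveolar stop is [d], so /z/ → [d].
At the second juncture, /ʁ/ likewise becomes [ɢ] adjacent to /d/.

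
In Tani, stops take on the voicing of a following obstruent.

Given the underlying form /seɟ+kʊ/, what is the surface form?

[seckʊ]

The rule targets /ɟ/ (voiced palatal stop), which sits before the trigger /k/ (voiceless).
A voiceless palatal stop is [c], so the surface segment is [c].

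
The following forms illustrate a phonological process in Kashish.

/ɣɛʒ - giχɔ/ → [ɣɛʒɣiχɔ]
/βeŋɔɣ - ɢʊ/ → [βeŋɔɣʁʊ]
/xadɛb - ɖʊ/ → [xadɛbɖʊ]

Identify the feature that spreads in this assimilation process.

manner

Underlying /g/ is realised as [ɣ] next to /ʒ/; /ʒ/ itself does not change.
/g/ is a stop while /ʒ/ is a fricative; the output [ɣ] is a fricative, matching the trigger — so the feature that spreads is manner.
Checking the remaining alternation: /ɢ/ → [ʁ] after /ɣ/ (stop → fricative, matching a fricative) — only manner changes, and always toward the preceding segment.
No alternation appears in [xadɛbɖʊ]: there the adjacent consonants already agree in manner (/ɖ/ and /b/ are both stops), so this form is consistent with the same rule.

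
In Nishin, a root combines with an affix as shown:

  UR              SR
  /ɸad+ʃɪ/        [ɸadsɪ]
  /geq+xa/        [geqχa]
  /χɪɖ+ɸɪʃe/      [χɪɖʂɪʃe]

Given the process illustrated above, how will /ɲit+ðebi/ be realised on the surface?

The data show progressive place assimilation: /ʃ/ → [s] after /d/; /x/ → [χ] after /q/; /ɸ/ → [ʂ] after /ɖ/. In each pair only place changes, matching the preceding consonant, while manner and voice stay constant.
/ð/ is a voiced dental fricative. The preceding trigger /t/ is alveolar, so /ð/ must become alveolar as well.
Changing only its place to alveolar gives [z] — the voiced alveolar fricative.

[ɲitzebi]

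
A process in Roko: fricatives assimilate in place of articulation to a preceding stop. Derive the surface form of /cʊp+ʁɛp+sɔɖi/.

The rule targets /ʁ/ (voiced uvular fricative), which sits after the trigger /p/ (bilabial).
A voiced bilabial fricative is [β], so the surface segment is [β].
At the second juncture, /s/ likewise becomes [ɸ] adjacent to /p/.

[cʊpβɛpɸɔɖi]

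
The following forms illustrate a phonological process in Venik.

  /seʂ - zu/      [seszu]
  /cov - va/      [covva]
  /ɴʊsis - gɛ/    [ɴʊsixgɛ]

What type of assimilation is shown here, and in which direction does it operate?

Comparing underlying and surface forms, /ʂ/ → [s] is the alternation; the neighbouring /z/ is constant.
/ʂ/ is retroflex while /z/ is alveolar; the output [s] is alveolar, matching the trigger — so the feature that spreads is place.
Manner and voice are unchanged, so the assimilation is partial, not total.
The other alternating form patterns the same way: /s/ → [x] before /g/ (alveolar → velar, matching velar) — only place changes, and always toward the following segment.
No alternation appears in [covva]: there the adjacent consonants already agree in place (/v/ and /v/ are both labiodental), so this form is consistent with the same rule.
The trigger is the following segment, so the direction is regressive (anticipatory).

regressive place assimilation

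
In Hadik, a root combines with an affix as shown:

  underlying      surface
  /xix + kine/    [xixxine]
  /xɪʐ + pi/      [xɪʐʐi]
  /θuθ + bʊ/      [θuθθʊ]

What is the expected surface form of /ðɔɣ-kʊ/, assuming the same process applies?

The data show progressive total assimilation (/k/ → [x] after /x/; /p/ → [ʐ] after /ʐ/; /b/ → [θ] after /θ/): in every case the target segment becomes identical to its preceding neighbour, copying more than a single feature.
/k/ is the segment targeted by the rule; it sits immediately after /ɣ/, so it assimilates completely and surfaces as [ɣ].

[ðɔɣɣʊ]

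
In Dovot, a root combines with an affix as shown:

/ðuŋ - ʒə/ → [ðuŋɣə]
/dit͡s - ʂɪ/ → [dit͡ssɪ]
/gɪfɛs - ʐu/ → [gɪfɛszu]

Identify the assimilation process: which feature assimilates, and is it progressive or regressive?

Underlying /ʒ/ is realised as [ɣ] next to /ŋ/; /ŋ/ itself does not change.
/ʒ/ is postalveolar while /ŋ/ is velar; the output [ɣ] is velar, matching the trigger — so the feature that spreads is place.
Manner and voice are unchanged, so the assimilation is partial, not total.
The other alternating forms pattern the same way: /ʂ/ → [s] after /t͡s/ (retroflex → alveolar, matching alveolar); /ʐ/ → [z] after /s/ (retroflex → alveolar, matching alveolar) — only place changes, and always toward the preceding segment.
The trigger is the preceding segment, so the direction is progressive (perseverative).

progressive place assimilation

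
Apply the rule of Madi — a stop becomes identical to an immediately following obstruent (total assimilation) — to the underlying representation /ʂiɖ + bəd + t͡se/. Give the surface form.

/ɖ/ is the segment targeted by the rule; it sits immediately before /b/, so it assimilates completely and surfaces as [b].
The same rule applies at the second boundary: /d/ → [t͡s] next to /t͡s/.

[ʂibbət͡st͡se]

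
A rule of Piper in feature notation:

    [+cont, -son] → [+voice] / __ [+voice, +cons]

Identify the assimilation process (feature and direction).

The target ([+cont, -son], fricatives) acquires [+voice] next to a voiced consonant ([+voice, +cons]) — it takes on the voicing of its neighbour, so the feature that spreads is voicing.
Since the environment is written after the underscore, the trigger follows the target; the direction is regressive.

regressive voicing assimilation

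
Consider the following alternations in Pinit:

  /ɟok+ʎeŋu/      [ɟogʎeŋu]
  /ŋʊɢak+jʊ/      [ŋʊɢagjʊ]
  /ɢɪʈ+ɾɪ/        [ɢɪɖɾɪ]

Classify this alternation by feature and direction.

regressive voicing assimilation

Underlying /k/ is realised as [g] next to /ʎ/; /ʎ/ itself does not change.
/k/ is voiceless while /ʎ/ is voiced; the output [g] is voiced, matching the trigger — so the feature that spreads is voicing.
Place and manner are unchanged, so the assimilation is partial, not total.
Checking the remaining alternations: /k/ → [g] before /j/ (voiceless → voiced, matching voiced); /ʈ/ → [ɖ] before /ɾ/ (voiceless → voiced, matching voiced) — only voicing changes, and always toward the following segment.
The trigger is the following segment, so the direction is regressive (anticipatory).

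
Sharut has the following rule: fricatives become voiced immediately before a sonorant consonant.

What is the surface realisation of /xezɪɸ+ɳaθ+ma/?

[xezɪβɳaðma]

/ɸ/ is a voiceless bilabial fricative. The following trigger /ɳ/ is voiced, so /ɸ/ must become voiced as well.
The voiced bilabial fricative is [β], so /ɸ/ → [β].
At the second juncture, /θ/ likewise becomes [ð] adjacent to /m/.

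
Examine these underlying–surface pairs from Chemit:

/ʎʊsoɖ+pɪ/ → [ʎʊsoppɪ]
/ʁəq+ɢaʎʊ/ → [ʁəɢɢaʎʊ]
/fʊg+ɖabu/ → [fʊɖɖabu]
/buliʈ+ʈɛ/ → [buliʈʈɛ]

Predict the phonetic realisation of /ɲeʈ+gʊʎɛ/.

[ɲeggʊʎɛ]

The data show regressive total assimilation (/ɖ/ → [p] before /p/; /q/ → [ɢ] before /ɢ/; /g/ → [ɖ] before /ɖ/): in every case the target segment becomes identical to its following neighbour, copying more than a single feature.
In [buliʈʈɛ] the two consonants at the boundary are already identical (/ʈ/ + /ʈ/), so the rule applies vacuously and nothing changes.
/ʈ/ is the segment targeted by the rule; it sits immediately before /g/, so it assimilates completely and surfaces as [g].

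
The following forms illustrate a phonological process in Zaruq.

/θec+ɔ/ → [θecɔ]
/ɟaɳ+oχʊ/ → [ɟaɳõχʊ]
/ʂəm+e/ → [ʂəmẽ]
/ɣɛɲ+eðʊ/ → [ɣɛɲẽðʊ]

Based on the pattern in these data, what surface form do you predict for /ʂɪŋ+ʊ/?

[ʂɪŋʊ̃]

The data show progressive nasality assimilation (vowel nasalisation): /o/ → [õ] after /ɳ/; /e/ → [ẽ] after /m/; /e/ → [ẽ] after /ɲ/ — a vowel is nasalised by an immediately preceding nasal consonant.
No change occurs in [θecɔ] because the vowel at the boundary is adjacent to an oral consonant, not a nasal (/ɔ/ next to /c/).
/ʊ/ sits next to the nasal /ŋ/ and is therefore nasalised to [ʊ̃].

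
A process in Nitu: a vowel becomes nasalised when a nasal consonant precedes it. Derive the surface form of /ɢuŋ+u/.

/u/ sits next to the nasal /ŋ/ and is therefore nasalised to [ũ].

[ɢuŋũ]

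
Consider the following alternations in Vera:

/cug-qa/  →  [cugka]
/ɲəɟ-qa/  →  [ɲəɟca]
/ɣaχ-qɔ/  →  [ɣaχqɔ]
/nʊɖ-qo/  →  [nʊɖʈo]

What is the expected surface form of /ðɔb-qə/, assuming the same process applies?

[ðɔbpə]

The data show progressive place assimilation: /q/ → [k] after /g/; /q/ → [c] after /ɟ/; /q/ → [ʈ] after /ɖ/. In each pair only place changes, matching the preceding consonant, while manner and voice stay constant.
Nothing changes in [ɣaχqɔ]: there the adjacent consonants already agree in place (/q/ and /χ/ are both uvular), so this form is consistent with the same rule.
The rule targets /q/ (voiceless uvular stop), which sits after the trigger /b/ (bilabial).
Changing only its place to bilabial gives [p] — the voiceless bilabial stop.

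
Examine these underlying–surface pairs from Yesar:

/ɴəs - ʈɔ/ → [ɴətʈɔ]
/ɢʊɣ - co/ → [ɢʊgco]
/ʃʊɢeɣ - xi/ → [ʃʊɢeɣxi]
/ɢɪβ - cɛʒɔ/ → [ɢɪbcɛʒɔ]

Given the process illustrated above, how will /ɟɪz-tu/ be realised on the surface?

The data show regressive manner assimilation: /s/ → [t] before /ʈ/; /ɣ/ → [g] before /c/; /β/ → [b] before /c/. In each pair only manner changes, matching the following consonant, while place and voice stay constant.
Nothing changes in [ʃʊɢeɣxi]: there the adjacent consonants already agree in manner (/ɣ/ and /x/ are both fricatives), so this form is consistent with the same rule.
/z/ is a voiced alveolar fricative. The following trigger /t/ is a stop, so /z/ must become a stop as well.
A voiced alveolar stop is [d], so the surface segment is [d].

[ɟɪdtu]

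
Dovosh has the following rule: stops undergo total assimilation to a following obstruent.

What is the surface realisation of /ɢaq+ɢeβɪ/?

/q/ is the segment targeted by the rule; it sits immediately before /ɢ/, so it assimilates completely and surfaces as [ɢ].

[ɢaɢɢeβɪ]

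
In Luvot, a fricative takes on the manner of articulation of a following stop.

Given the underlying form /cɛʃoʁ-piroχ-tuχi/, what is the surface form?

[cɛʃoɢpiroqtuχi]

/ʁ/ is a voiced uvular fricative. The following trigger /p/ is a stop, so /ʁ/ must become a stop as well.
The voiced uvular stop is [ɢ], so /ʁ/ → [ɢ].
The same rule applies at the second boundary: /χ/ → [q] next to /t/.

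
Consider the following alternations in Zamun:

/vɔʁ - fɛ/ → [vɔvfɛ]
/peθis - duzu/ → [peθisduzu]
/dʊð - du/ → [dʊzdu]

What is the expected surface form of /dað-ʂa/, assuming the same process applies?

The data show regressive place assimilation: /ʁ/ → [v] before /f/; /ð/ → [z] before /d/. In each pair only place changes, matching the following consonant, while manner and voice stay constant.
Nothing changes in [peθisduzu]: there the adjacent consonants already agree in place (/s/ and /d/ are both alveolar), so this form is consistent with the same rule.
/ð/ is a voiced dental fricative. The following trigger /ʂ/ is retroflex, so /ð/ must become retroflex as well.
Changing only its place to retroflex gives [ʐ] — the voiced retroflex fricative.

[daʐʂa]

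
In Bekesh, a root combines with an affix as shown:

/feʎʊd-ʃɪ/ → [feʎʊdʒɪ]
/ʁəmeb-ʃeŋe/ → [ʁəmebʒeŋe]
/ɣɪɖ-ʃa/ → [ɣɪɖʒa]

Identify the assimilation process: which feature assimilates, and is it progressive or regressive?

The segment that alternates is /ʃ/, which surfaces as [ʒ] when adjacent to /d/.
/ʃ/ is voiceless while /d/ is voiced; the output [ʒ] is voiced, matching the trigger — so the feature that spreads is voicing.
Place and manner are unchanged, so the assimilation is partial, not total.
The same holds elsewhere in the data: /ʃ/ → [ʒ] after /b/ (voiceless → voiced, matching voiced); /ʃ/ → [ʒ] after /ɖ/ (voiceless → voiced, matching voiced) — only voicing changes, and always toward the preceding segment.
The trigger is the preceding segment, so the direction is progressive (perseverative).

progressive voicing assimilation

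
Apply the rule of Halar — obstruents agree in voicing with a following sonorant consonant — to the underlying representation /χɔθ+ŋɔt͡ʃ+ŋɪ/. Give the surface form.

[χɔðŋɔd͡ʒŋɪ]

The rule targets /θ/ (voiceless dental fricative), which sits before the trigger /ŋ/ (voiced).
Changing only its voicing to voiced gives [ð] — the voiced dental fricative.
The same rule applies at the second boundary: /t͡ʃ/ → [d͡ʒ] next to /ŋ/.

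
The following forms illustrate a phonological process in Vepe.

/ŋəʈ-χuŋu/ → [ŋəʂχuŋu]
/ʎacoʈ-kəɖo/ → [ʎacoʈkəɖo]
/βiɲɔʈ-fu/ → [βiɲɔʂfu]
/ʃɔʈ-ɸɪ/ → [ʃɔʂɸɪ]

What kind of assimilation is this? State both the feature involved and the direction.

regressive manner assimilation

Underlying /ʈ/ is realised as [ʂ] next to /χ/; /χ/ itself does not change.
/ʈ/ is a stop while /χ/ is a fricative; the output [ʂ] is a fricative, matching the trigger — so the feature that spreads is manner.
Place and voice are unchanged, so the assimilation is partial, not total.
The same holds elsewhere in the data: /ʈ/ → [ʂ] before /f/ (stop → fricative, matching a fricative); /ʈ/ → [ʂ] before /ɸ/ (stop → fricative, matching a fricative) — only manner changes, and always toward the following segment.
No alternation appears in [ʎacoʈkəɖo]: there the adjacent consonants already agree in manner (/ʈ/ and /k/ are both stops), so this form is consistent with the same rule.
Since the segment that changes precedes the conditioning segment, the assimilation is regressive.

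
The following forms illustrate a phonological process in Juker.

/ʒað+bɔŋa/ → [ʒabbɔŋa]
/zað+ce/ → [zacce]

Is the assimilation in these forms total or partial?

total assimilation

Comparing underlying and surface forms, /ð/ → [b] is the alternation; the neighbouring /b/ is constant.
The output [b] is identical to the trigger /b/ — every feature (place, manner, voicing) has been copied — so this is total assimilation.
The remaining alternation confirms this: /ð/ → [c] before /c/ — in each case the output is a copy of the following consonant.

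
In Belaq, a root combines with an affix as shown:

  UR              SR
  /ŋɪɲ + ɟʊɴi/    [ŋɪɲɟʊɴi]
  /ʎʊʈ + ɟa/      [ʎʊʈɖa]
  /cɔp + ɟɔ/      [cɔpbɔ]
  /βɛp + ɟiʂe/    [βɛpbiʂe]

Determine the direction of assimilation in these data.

progressive

Comparing underlying and surface forms, /ɟ/ → [ɖ] is the alternation; the neighbouring /ʈ/ is constant.
/ɟ/ is palatal while /ʈ/ is retroflex; the output [ɖ] is retroflex, matching the trigger — so the feature that spreads is place.
Checking the remaining alternation: /ɟ/ → [b] after /p/ (palatal → bilabial, matching bilabial) — only place changes, and always toward the preceding segment.
Nothing changes in [ŋɪɲɟʊɴi]: there the adjacent consonants already agree in place (/ɟ/ and /ɲ/ are both palatal), so this form is consistent with the same rule.
Since the segment that changes follows the conditioning segment, the assimilation is progressive.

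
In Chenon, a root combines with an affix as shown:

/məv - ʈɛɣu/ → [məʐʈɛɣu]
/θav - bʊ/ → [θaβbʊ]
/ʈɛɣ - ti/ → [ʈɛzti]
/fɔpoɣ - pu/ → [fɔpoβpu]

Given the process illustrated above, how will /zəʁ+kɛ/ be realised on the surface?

The data show regressive place assimilation: /v/ → [ʐ] before /ʈ/; /v/ → [β] before /b/; /ɣ/ → [z] before /t/; /ɣ/ → [β] before /p/. In each pair only place changes, matching the following consonant, while manner and voice stay constant.
/ʁ/ is a voiced uvular fricative. The following trigger /k/ is velar, so /ʁ/ must become velar as well.
Changing only its place to velar gives [ɣ] — the voiced velar fricative.

[zəɣkɛ]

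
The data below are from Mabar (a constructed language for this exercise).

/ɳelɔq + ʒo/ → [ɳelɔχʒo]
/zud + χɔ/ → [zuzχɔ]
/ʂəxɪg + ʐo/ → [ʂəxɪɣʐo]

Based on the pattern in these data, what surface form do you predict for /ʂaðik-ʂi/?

The data show regressive manner assimilation: /q/ → [χ] before /ʒ/; /d/ → [z] before /χ/; /g/ → [ɣ] before /ʐ/. In each pair only manner changes, matching the following consonant, while place and voice stay constant.
/k/ is a voiceless velar stop. The following trigger /ʂ/ is a fricative, so /k/ must become a fricative as well.
A voiceless velar fricative is [x], so the surface segment is [x].

[ʂaðixʂi]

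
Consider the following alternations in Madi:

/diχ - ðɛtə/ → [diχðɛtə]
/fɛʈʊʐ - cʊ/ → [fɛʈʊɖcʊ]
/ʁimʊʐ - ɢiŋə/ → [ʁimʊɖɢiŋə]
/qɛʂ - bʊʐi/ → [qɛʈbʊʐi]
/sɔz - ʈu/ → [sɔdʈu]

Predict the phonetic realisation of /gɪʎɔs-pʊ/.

The data show regressive manner assimilation: /ʐ/ → [ɖ] before /c/; /ʐ/ → [ɖ] before /ɢ/; /ʂ/ → [ʈ] before /b/; /z/ → [d] before /ʈ/. In each pair only manner changes, matching the following consonant, while place and voice stay constant.
No alternation appears in [diχðɛtə]: there the adjacent consonants already agree in manner (/χ/ and /ð/ are both fricatives), so this form is consistent with the same rule.
/s/ is a voiceless alveolar fricative. The following trigger /p/ is a stop, so /s/ must become a stop as well.
Changing only its manner to stop gives [t] — the voiceless alveolar stop.

[gɪʎɔtpʊ]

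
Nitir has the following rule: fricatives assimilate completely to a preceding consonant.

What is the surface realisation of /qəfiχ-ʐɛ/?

/ʐ/ is the segment targeted by the rule; it sits immediately after /χ/, so it assimilates completely and surfaces as [χ].

[qəfiχχɛ]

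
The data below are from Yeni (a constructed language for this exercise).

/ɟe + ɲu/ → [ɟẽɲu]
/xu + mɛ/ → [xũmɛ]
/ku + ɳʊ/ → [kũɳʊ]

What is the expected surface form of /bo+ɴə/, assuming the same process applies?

[bõɴə]

The data show regressive nasality assimilation (vowel nasalisation): /e/ → [ẽ] before /ɲ/; /u/ → [ũ] before /m/; /u/ → [ũ] before /ɳ/ — a vowel is nasalised by an immediately following nasal consonant.
/o/ sits next to the nasal /ɴ/ and is therefore nasalised to [õ].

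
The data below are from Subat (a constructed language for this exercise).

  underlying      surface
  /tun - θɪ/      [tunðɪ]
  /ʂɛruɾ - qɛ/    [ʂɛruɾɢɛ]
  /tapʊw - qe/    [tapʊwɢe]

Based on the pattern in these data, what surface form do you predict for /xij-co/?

The data show progressive voicing assimilation: /θ/ → [ð] after /n/; /q/ → [ɢ] after /ɾ/; /q/ → [ɢ] after /w/. In each pair only voicing changes, matching the preceding consonant, while place and manner stay constant.
/c/ is a voiceless palatal stop. The preceding trigger /j/ is voiced, so /c/ must become voiced as well.
Changing only its voicing to voiced gives [ɟ] — the voiced palatal stop.

[xijɟo]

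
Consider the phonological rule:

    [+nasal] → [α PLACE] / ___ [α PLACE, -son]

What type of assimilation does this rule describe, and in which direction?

The rule copies the place features (abbreviated [PLACE]) from the environment onto the target, so the assimilating feature is place.
Since the environment is written after the underscore, the trigger follows the target; the direction is regressive.

regressive place assimilation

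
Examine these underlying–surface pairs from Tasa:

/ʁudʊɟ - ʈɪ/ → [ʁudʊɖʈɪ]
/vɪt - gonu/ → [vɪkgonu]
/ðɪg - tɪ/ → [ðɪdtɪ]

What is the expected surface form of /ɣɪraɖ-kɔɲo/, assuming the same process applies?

[ɣɪragkɔɲo]

The data show regressive place assimilation: /ɟ/ → [ɖ] before /ʈ/; /t/ → [k] before /g/; /g/ → [d] before /t/. In each pair only place changes, matching the following consonant, while manner and voice stay constant.
/ɖ/ is a voiced retroflex stop. The following trigger /k/ is velar, so /ɖ/ must become velar as well.
Changing only its place to velar gives [g] — the voiced velar stop.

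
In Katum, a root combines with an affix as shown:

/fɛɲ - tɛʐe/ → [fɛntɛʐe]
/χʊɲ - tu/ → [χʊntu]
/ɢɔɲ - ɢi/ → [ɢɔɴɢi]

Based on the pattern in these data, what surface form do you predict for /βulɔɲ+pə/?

The data show regressive place assimilation: /ɲ/ → [n] before /t/; /ɲ/ → [ɴ] before /ɢ/. In each pair only place changes, matching the following consonant, while manner and voice stay constant.
The rule targets /ɲ/ (voiced palatal nasal), which sits before the trigger /p/ (bilabial).
Changing only its place to bilabial gives [m] — the voiced bilabial nasal.

[βulɔmpə]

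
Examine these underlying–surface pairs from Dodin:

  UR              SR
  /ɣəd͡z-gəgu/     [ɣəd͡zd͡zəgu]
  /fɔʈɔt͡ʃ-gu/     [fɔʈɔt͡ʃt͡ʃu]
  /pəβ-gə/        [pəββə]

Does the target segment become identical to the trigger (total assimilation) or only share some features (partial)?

total assimilation

The segment that alternates is /g/, which surfaces as [d͡z] when adjacent to /d͡z/.
The output [d͡z] is identical to the trigger /d͡z/ — every feature (place, manner, voicing) has been copied — so this is total assimilation.
The remaining alternations confirm this: /g/ → [t͡ʃ] after /t͡ʃ/; /g/ → [β] after /β/ — in each case the output is a copy of the preceding consonant.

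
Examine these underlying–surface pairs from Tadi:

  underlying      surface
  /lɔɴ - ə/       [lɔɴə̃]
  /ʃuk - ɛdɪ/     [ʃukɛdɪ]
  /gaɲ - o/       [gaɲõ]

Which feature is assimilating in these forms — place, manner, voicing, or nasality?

The vowel /ə/ surfaces as nasalised [ə̃] next to the preceding nasal /ɴ/ — it has acquired the [+nasal] feature of its neighbour.
Likewise in the remaining data: /o/ → [õ] after /ɲ/ — each time a vowel is nasalised next to a preceding nasal.
No change occurs in [ʃukɛdɪ] because the vowel at the boundary is adjacent to an oral consonant, not a nasal (/ɛ/ next to /k/).

nasality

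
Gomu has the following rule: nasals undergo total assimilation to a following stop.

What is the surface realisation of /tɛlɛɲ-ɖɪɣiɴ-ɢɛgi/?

[tɛlɛɖɖɪɣiɢɢɛgi]

/ɲ/ is the segment targeted by the rule; it sits immediately before /ɖ/, so it assimilates completely and surfaces as [ɖ].
The same rule applies at the second boundary: /ɴ/ → [ɢ] next to /ɢ/.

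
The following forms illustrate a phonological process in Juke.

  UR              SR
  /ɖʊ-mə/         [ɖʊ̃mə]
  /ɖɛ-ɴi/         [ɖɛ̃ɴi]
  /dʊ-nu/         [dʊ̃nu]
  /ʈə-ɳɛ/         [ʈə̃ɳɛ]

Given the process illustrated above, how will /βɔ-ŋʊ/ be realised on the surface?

[βɔ̃ŋʊ]

The data show regressive nasality assimilation (vowel nasalisation): /ʊ/ → [ʊ̃] before /m/; /ɛ/ → [ɛ̃] before /ɴ/; /ʊ/ → [ʊ̃] before /n/; /ə/ → [ə̃] before /ɳ/ — a vowel is nasalised by an immediately following nasal consonant.
/ɔ/ sits next to the nasal /ŋ/ and is therefore nasalised to [ɔ̃].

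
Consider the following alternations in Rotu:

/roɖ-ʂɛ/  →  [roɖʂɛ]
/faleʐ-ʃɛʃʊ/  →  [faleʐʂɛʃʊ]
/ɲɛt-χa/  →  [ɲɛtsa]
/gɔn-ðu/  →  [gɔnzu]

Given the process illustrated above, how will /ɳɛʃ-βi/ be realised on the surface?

The data show progressive place assimilation: /ʃ/ → [ʂ] after /ʐ/; /χ/ → [s] after /t/; /ð/ → [z] after /n/. In each pair only place changes, matching the preceding consonant, while manner and voice stay constant.
Nothing changes in [roɖʂɛ]: there the adjacent consonants already agree in place (/ʂ/ and /ɖ/ are both retroflex), so this form is consistent with the same rule.
The rule targets /β/ (voiced bilabial fricative), which sits after the trigger /ʃ/ (postalveolar).
A voiced postalveolar fricative is [ʒ], so the surface segment is [ʒ].

[ɳɛʃʒi]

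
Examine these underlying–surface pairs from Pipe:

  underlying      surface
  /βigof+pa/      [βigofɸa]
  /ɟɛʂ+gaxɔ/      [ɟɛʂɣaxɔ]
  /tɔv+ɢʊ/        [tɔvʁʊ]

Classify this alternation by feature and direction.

progressive manner assimilation

Comparing underlying and surface forms, /p/ → [ɸ] is the alternation; the neighbouring /f/ is constant.
The change stop → fricative matches the manner of the preceding /f/, identifying this as manner assimilation.
Place and voice are unchanged, so the assimilation is partial, not total.
The same holds elsewhere in the data: /g/ → [ɣ] after /ʂ/ (stop → fricative, matching a fricative); /ɢ/ → [ʁ] after /v/ (stop → fricative, matching a fricative) — only manner changes, and always toward the preceding segment.
Since the segment that changes follows the conditioning segment, the assimilation is progressive.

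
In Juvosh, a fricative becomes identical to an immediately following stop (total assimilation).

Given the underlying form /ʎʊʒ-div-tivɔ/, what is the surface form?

/ʒ/ is the segment targeted by the rule; it sits immediately before /d/, so it assimilates completely and surfaces as [d].
At the second juncture, /v/ likewise becomes [t] adjacent to /t/.

[ʎʊddittivɔ]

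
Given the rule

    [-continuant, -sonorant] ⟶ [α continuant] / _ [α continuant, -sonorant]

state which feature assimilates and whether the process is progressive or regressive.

regressive manner assimilation

The rule copies [continuant] (continuancy) from the environment onto the target stops; since [±continuant] encodes the stop/fricative manner contrast, the assimilating dimension is manner.
The conditioning segment sits to the right of the focus bar, meaning the trigger follows the segment that changes — regressive assimilation.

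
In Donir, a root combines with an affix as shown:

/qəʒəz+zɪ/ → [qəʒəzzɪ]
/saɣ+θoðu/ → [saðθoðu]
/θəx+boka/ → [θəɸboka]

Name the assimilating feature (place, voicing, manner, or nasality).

Comparing underlying and surface forms, /ɣ/ → [ð] is the alternation; the neighbouring /θ/ is constant.
/ɣ/ is velar while /θ/ is dental; the output [ð] is dental, matching the trigger — so the feature that spreads is place.
The other alternating form patterns the same way: /x/ → [ɸ] before /b/ (velar → bilabial, matching bilabial) — only place changes, and always toward the following segment.
Nothing changes in [qəʒəzzɪ]: there the adjacent consonants already agree in place (/z/ and /z/ are both alveolar), so this form is consistent with the same rule.

place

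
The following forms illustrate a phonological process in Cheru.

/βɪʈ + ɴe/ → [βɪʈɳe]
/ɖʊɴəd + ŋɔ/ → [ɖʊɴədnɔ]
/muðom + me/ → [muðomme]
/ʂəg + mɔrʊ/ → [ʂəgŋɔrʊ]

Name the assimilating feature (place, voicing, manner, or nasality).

place

Underlying /ɴ/ is realised as [ɳ] next to /ʈ/; /ʈ/ itself does not change.
The change uvular → retroflex matches the place of the preceding /ʈ/, identifying this as place assimilation.
Checking the remaining alternations: /ŋ/ → [n] after /d/ (velar → alveolar, matching alveolar); /m/ → [ŋ] after /g/ (bilabial → velar, matching velar) — only place changes, and always toward the preceding segment.
Nothing changes in [muðomme]: there the adjacent consonants already agree in place (/m/ and /m/ are both bilabial), so this form is consistent with the same rule.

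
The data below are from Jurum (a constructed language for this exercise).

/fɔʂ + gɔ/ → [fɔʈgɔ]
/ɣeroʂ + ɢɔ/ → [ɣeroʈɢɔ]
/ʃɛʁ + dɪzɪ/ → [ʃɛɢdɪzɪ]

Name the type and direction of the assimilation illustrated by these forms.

regressive manner assimilation

The segment that alternates is /ʂ/, which surfaces as [ʈ] when adjacent to /g/.
/ʂ/ is a fricative while /g/ is a stop; the output [ʈ] is a stop, matching the trigger — so the feature that spreads is manner.
Place and voice are unchanged, so the assimilation is partial, not total.
The other alternating forms pattern the same way: /ʂ/ → [ʈ] before /ɢ/ (fricative → stop, matching a stop); /ʁ/ → [ɢ] before /d/ (fricative → stop, matching a stop) — only manner changes, and always toward the following segment.
The trigger is the following segment, so the direction is regressive (anticipatory).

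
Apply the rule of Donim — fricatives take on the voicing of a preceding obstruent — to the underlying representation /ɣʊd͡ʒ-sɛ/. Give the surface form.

[ɣʊd͡ʒzɛ]

/s/ is a voiceless alveolar fricative. The preceding trigger /d͡ʒ/ is voiced, so /s/ must become voiced as well.
The voiced alveolar fricative is [z], so /s/ → [z].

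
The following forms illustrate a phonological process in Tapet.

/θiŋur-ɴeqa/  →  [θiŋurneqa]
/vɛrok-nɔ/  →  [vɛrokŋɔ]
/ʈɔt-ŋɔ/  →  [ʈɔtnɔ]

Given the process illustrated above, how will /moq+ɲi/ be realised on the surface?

[moqɴi]

The data show progressive place assimilation: /ɴ/ → [n] after /r/; /n/ → [ŋ] after /k/; /ŋ/ → [n] after /t/. In each pair only place changes, matching the preceding consonant, while manner and voice stay constant.
The rule targets /ɲ/ (voiced palatal nasal), which sits after the trigger /q/ (uvular).
Changing only its place to uvular gives [ɴ] — the voiced uvular nasal.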